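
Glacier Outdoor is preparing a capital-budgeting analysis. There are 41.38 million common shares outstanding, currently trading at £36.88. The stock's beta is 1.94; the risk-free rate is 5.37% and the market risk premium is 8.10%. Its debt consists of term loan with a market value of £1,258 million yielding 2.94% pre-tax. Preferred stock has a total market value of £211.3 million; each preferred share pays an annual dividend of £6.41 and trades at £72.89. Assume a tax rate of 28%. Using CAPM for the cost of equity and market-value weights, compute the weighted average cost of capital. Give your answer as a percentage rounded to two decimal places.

Cost of equity via CAPM: Re = 5.37% + 1.94 × 8.1% = 21.0840%.
Cost of preferred: Rp = 6.41 / 72.89 = 8.7941%.
Market value of equity E = 36.88 × 41.38m = 1526.0944m.
Total capital V = 1526.0944 + 211.3 + 1258 = 2995.3944.
Equity: weight = 1526.0944/2995.3944 = 0.5095; cost = 21.084%.
Preferred: weight = 211.3/2995.3944 = 0.0705; cost = 8.7941%.
Term loan: weight = 1258/2995.3944 = 0.4200; after-tax cost = 2.94% × (1 − 28%) = 2.1168%.
WACC = 0.5095 × 21.0840% + 0.0705 × 8.7941% + 0.4200 × 2.1168% = 12.2512%.

12.25%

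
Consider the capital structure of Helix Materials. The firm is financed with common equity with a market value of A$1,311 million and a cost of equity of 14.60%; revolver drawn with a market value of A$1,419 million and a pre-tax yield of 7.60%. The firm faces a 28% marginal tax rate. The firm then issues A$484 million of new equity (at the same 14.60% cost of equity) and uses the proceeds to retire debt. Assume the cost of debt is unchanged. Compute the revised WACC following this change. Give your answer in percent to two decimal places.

11.47%

After the change:
Total capital V = 1795 + 935 = 2730.
Equity: weight = 1795/2730 = 0.6575; cost = 14.6%.
Revolver drawn: weight = 935/2730 = 0.3425; after-tax cost = 7.6% × (1 − 28%) = 5.4720%.
WACC = 0.6575 × 14.6000% + 0.3425 × 5.4720% = 11.4737%.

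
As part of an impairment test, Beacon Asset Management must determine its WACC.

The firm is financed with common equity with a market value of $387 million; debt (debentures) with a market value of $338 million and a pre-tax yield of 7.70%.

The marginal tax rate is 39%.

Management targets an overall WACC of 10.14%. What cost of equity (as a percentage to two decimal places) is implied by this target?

14.89%

Total capital V = 387 + 338 = 725.
Equity weight = 387/725 = 0.5338.
Debentures weight = 338/725 = 0.4662.
Debt contribution = 0.4662 × 7.7% × (1 − 39%) = 2.1898%.
Required equity contribution = 10.14% − 2.1898% = 7.9502%.
Re = 7.9502% / 0.5338 = 14.8938%.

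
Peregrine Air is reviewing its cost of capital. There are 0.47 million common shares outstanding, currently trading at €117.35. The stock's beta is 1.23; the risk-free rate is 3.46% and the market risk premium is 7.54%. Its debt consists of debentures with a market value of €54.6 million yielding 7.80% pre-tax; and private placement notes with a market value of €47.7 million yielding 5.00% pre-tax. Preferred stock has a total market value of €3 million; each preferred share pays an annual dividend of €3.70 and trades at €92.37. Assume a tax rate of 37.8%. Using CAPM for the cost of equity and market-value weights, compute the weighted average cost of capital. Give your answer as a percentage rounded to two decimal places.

7.03%

Cost of equity via CAPM: Re = 3.46% + 1.23 × 7.54% = 12.7342%.
Cost of preferred: Rp = 3.7 / 92.37 = 4.0056%.
Market value of equity E = 117.35 × 0.47m = 55.1545m.
Total capital V = 55.1545 + 3 + 54.6 + 47.7 = 160.4545.
Equity: weight = 55.1545/160.4545 = 0.3437; cost = 12.7342%.
Preferred: weight = 3/160.4545 = 0.0187; cost = 4.0056%.
Debentures: weight = 54.6/160.4545 = 0.3403; after-tax cost = 7.8% × (1 − 37.8%) = 4.8516%.
Private placement notes: weight = 47.7/160.4545 = 0.2973; after-tax cost = 5% × (1 − 37.8%) = 3.1100%.
WACC = 0.3437 × 12.7342% + 0.0187 × 4.0056% + 0.3403 × 4.8516% + 0.2973 × 3.1100% = 7.0276%.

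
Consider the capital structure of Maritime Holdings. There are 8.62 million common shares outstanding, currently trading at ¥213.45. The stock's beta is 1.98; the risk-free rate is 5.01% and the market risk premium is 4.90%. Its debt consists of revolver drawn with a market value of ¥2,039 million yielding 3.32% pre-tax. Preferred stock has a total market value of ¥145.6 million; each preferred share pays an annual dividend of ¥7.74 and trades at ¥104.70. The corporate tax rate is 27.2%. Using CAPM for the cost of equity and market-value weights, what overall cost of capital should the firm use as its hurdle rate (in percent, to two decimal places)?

Cost of equity via CAPM: Re = 5.01% + 1.98 × 4.9% = 14.7120%.
Cost of preferred: Rp = 7.74 / 104.7 = 7.3926%.
Market value of equity E = 213.45 × 8.62m = 1839.939m.
Total capital V = 1839.939 + 145.6 + 2039 = 4024.539.
Equity: weight = 1839.939/4024.539 = 0.4572; cost = 14.712%.
Preferred: weight = 145.6/4024.539 = 0.0362; cost = 7.3926%.
Revolver drawn: weight = 2039/4024.539 = 0.5066; after-tax cost = 3.32% × (1 − 27.2%) = 2.4170%.
WACC = 0.4572 × 14.7120% + 0.0362 × 7.3926% + 0.5066 × 2.4170% = 8.2180%.

8.22%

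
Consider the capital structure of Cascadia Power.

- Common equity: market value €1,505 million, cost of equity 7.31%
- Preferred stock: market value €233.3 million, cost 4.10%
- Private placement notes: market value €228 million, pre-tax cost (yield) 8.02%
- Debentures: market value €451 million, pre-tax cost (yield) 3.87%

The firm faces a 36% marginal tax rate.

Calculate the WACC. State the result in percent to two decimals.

5.89%

Total capital V = 1505 + 233.3 + 228 + 451 = 2417.3.
Equity: weight = 1505/2417.3 = 0.6226; cost = 7.31%.
Preferred: weight = 233.3/2417.3 = 0.0965; cost = 4.1%.
Private placement notes: weight = 228/2417.3 = 0.0943; after-tax cost = 8.02% × (1 − 36%) = 5.1328%.
Debentures: weight = 451/2417.3 = 0.1866; after-tax cost = 3.87% × (1 − 36%) = 2.4768%.
WACC = 0.6226 × 7.3100% + 0.0965 × 4.1000% + 0.0943 × 5.1328% + 0.1866 × 2.4768% = 5.8931%.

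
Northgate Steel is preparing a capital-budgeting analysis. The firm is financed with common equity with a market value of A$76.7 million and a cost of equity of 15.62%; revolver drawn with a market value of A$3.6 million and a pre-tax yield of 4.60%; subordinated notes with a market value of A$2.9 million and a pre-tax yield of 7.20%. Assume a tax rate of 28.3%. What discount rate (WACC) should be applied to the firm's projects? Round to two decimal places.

Total capital V = 76.7 + 3.6 + 2.9 = 83.2.
Equity: weight = 76.7/83.2 = 0.9219; cost = 15.62%.
Revolver drawn: weight = 3.6/83.2 = 0.0433; after-tax cost = 4.6% × (1 − 28.3%) = 3.2982%.
Subordinated notes: weight = 2.9/83.2 = 0.0349; after-tax cost = 7.2% × (1 − 28.3%) = 5.1624%.
WACC = 0.9219 × 15.6200% + 0.0433 × 3.2982% + 0.0349 × 5.1624% = 14.7223%.

14.72%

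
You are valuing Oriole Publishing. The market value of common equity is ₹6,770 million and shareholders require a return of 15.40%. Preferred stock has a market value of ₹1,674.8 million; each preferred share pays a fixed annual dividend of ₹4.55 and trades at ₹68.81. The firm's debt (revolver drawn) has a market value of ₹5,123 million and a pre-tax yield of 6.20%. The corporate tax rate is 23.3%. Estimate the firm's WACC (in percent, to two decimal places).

Cost of preferred: Rp = 4.55 / 68.81 = 6.6124%.
Total capital V = 6770 + 1674.8 + 5123 = 13567.8.
Equity: weight = 6770/13567.8 = 0.4990; cost = 15.4%.
Preferred: weight = 1674.8/13567.8 = 0.1234; cost = 6.6124%.
Revolver drawn: weight = 5123/13567.8 = 0.3776; after-tax cost = 6.2% × (1 − 23.3%) = 4.7554%.
WACC = 0.4990 × 15.4000% + 0.1234 × 6.6124% + 0.3776 × 4.7554% = 10.2960%.

10.30%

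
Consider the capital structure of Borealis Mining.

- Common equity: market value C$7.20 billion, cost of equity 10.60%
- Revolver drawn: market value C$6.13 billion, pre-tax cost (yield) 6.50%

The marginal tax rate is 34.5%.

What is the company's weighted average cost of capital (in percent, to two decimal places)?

7.68%

Total capital V = 7.2 + 6.13 = 13.33.
Equity: weight = 7.2/13.33 = 0.5401; cost = 10.6%.
Revolver drawn: weight = 6.13/13.33 = 0.4599; after-tax cost = 6.5% × (1 − 34.5%) = 4.2575%.
WACC = 0.5401 × 10.6000% + 0.4599 × 4.2575% = 7.6833%.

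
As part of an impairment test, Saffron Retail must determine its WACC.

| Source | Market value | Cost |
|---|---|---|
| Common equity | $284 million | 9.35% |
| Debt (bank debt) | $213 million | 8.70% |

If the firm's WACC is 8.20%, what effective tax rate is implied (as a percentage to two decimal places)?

23.37%

Total capital V = 284 + 213 = 497.
Equity weight = 284/497 = 0.5714.
Bank debt weight = 213/497 = 0.4286.
Equity contribution = 0.5714 × 9.35% = 5.3429%.
Debt contribution must be 8.2% − 5.3429% = 2.8571%.
0.4286 × 8.7% × (1 − T) = 2.8571%  ⇒  (1 − T) = 0.7663.
T = 23.3716%.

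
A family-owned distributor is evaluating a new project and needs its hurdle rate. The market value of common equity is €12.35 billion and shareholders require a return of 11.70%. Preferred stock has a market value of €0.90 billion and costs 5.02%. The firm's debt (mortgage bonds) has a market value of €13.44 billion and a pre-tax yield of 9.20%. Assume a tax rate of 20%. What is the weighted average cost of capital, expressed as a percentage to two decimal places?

Total capital V = 12.35 + 0.9 + 13.44 = 26.69.
Equity: weight = 12.35/26.69 = 0.4627; cost = 11.7%.
Preferred: weight = 0.9/26.69 = 0.0337; cost = 5.02%.
Mortgage bonds: weight = 13.44/26.69 = 0.5036; after-tax cost = 9.2% × (1 − 20%) = 7.3600%.
WACC = 0.4627 × 11.7000% + 0.0337 × 5.0200% + 0.5036 × 7.3600% = 9.2893%.

9.29%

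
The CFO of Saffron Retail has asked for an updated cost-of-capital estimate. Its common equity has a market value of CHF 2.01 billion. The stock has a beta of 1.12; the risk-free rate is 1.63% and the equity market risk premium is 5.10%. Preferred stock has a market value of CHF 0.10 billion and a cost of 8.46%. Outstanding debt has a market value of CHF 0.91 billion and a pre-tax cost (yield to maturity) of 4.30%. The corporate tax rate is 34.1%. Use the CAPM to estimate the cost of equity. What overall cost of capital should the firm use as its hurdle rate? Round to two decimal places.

6.02%

Cost of equity via CAPM: Re = 1.63% + 1.12 × 5.1% = 7.3420%.
Total capital V = 2.01 + 0.1 + 0.91 = 3.02.
Equity: weight = 2.01/3.02 = 0.6656; cost = 7.342%.
Preferred: weight = 0.1/3.02 = 0.0331; cost = 8.46%.
Debt: weight = 0.91/3.02 = 0.3013; after-tax cost = 4.3% × (1 − 34.1%) = 2.8337%.
WACC = 0.6656 × 7.3420% + 0.0331 × 8.4600% + 0.3013 × 2.8337% = 6.0206%.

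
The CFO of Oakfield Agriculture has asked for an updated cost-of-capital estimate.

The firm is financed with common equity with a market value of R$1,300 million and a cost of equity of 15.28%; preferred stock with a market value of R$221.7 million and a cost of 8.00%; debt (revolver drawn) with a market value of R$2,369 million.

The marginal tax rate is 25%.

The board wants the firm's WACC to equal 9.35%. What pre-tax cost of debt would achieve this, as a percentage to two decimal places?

8.30%

Total capital V = 1300 + 221.7 + 2369 = 3890.7.
Equity weight = 1300/3890.7 = 0.3341.
Preferred weight = 221.7/3890.7 = 0.0570.
Revolver drawn weight = 2369/3890.7 = 0.6089.
Equity contribution = 0.3341 × 15.28% = 5.1055%.
Preferred contribution = 0.0570 × 8% = 0.4559%.
Remaining for debt = 9.35% − 5.5614% = 3.7886%.
Rd × (1 − 25%) × 0.6089 = 3.7886%  ⇒  Rd = 8.2963%.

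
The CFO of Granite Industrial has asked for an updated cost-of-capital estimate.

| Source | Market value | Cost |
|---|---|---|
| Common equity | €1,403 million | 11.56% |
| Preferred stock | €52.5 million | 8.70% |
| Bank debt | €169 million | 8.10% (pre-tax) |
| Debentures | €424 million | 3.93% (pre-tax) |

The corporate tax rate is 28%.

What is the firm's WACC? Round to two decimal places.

9.21%

Total capital V = 1403 + 52.5 + 169 + 424 = 2048.5.
Equity: weight = 1403/2048.5 = 0.6849; cost = 11.56%.
Preferred: weight = 52.5/2048.5 = 0.0256; cost = 8.7%.
Bank debt: weight = 169/2048.5 = 0.0825; after-tax cost = 8.1% × (1 − 28%) = 5.8320%.
Debentures: weight = 424/2048.5 = 0.2070; after-tax cost = 3.93% × (1 − 28%) = 2.8296%.
WACC = 0.6849 × 11.5600% + 0.0256 × 8.7000% + 0.0825 × 5.8320% + 0.2070 × 2.8296% = 9.2071%.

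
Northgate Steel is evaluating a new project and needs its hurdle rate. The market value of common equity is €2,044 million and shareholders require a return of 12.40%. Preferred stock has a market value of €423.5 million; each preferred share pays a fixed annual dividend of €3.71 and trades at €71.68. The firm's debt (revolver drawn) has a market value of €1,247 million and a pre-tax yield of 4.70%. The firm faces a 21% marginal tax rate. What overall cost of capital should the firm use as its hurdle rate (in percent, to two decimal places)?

Cost of preferred: Rp = 3.71 / 71.68 = 5.1758%.
Total capital V = 2044 + 423.5 + 1247 = 3714.5.
Equity: weight = 2044/3714.5 = 0.5503; cost = 12.4%.
Preferred: weight = 423.5/3714.5 = 0.1140; cost = 5.1758%.
Revolver drawn: weight = 1247/3714.5 = 0.3357; after-tax cost = 4.7% × (1 − 21%) = 3.7130%.
WACC = 0.5503 × 12.4000% + 0.1140 × 5.1758% + 0.3357 × 3.7130% = 8.6600%.

8.66%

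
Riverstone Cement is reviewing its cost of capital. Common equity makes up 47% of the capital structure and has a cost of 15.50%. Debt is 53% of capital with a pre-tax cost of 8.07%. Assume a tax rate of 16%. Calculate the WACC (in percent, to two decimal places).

After-tax cost of debt = 8.07% × (1 − 16%) = 6.7788%.
WACC = 0.470 × 15.5000% + 0.530 × 6.7788% = 10.8778%.

10.88%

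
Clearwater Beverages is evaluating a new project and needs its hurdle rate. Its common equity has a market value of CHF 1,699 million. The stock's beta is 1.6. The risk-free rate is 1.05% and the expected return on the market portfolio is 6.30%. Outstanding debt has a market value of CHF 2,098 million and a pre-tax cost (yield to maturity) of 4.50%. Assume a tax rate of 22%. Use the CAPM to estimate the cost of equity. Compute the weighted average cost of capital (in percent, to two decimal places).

6.17%

Market risk premium = 6.3% − 1.05% = 5.25%.
Cost of equity via CAPM: Re = 1.05% + 1.6 × 5.25% = 9.4500%.
Total capital V = 1699 + 2098 = 3797.
Equity: weight = 1699/3797 = 0.4475; cost = 9.45%.
Debt: weight = 2098/3797 = 0.5525; after-tax cost = 4.5% × (1 − 22%) = 3.5100%.
WACC = 0.4475 × 9.4500% + 0.5525 × 3.5100% = 6.1679%.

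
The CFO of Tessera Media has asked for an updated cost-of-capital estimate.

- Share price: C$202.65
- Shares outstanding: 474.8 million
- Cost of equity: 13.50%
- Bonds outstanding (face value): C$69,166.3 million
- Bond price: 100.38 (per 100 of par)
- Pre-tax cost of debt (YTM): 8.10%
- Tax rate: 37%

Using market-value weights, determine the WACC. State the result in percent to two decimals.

Market value of equity E = 202.65 × 474.8m = 96218.22m. Market value of debt D = 69166.3m × 100.38/100 = 69429.13194m.
Total capital V = 96218.22 + 69429.13194 = 165647.35194.
Equity: weight = 96218.22/165647.35194 = 0.5809; cost = 13.5%.
Bonds outstanding: weight = 69429.13194/165647.35194 = 0.4191; after-tax cost = 8.1% × (1 − 37%) = 5.1030%.
WACC = 0.5809 × 13.5000% + 0.4191 × 5.1030% = 9.9805%.

9.98%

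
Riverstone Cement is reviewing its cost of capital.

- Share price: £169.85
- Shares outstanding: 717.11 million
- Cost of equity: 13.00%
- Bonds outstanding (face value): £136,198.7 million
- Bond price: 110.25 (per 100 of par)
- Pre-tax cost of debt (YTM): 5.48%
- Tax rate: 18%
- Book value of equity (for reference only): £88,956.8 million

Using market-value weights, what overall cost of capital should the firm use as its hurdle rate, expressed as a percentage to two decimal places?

8.30%

Market value of equity E = 169.85 × 717.11m = 121801.1335m. Market value of debt D = 136198.7m × 110.25/100 = 150159.06675m.
Total capital V = 121801.1335 + 150159.06675 = 271960.20025.
Equity: weight = 121801.1335/271960.20025 = 0.4479; cost = 13%.
Bonds outstanding: weight = 150159.06675/271960.20025 = 0.5521; after-tax cost = 5.48% × (1 − 18%) = 4.4936%.
WACC = 0.4479 × 13.0000% + 0.5521 × 4.4936% = 8.3033%.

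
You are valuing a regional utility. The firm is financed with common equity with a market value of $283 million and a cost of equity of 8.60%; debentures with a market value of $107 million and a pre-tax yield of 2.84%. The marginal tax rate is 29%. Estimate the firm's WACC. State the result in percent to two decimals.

6.79%

Total capital V = 283 + 107 = 390.
Equity: weight = 283/390 = 0.7256; cost = 8.6%.
Debentures: weight = 107/390 = 0.2744; after-tax cost = 2.84% × (1 − 29%) = 2.0164%.
WACC = 0.7256 × 8.6000% + 0.2744 × 2.0164% = 6.7937%.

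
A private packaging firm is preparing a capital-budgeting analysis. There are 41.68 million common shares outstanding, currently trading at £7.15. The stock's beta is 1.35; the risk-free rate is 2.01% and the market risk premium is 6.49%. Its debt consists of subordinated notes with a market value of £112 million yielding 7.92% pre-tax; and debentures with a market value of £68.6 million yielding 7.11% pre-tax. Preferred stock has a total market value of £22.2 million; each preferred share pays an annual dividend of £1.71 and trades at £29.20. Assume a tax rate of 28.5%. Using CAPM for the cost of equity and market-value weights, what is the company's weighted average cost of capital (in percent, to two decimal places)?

8.63%

Cost of equity via CAPM: Re = 2.01% + 1.35 × 6.49% = 10.7715%.
Cost of preferred: Rp = 1.71 / 29.2 = 5.8562%.
Market value of equity E = 7.15 × 41.68m = 298.012m.
Total capital V = 298.012 + 22.2 + 112 + 68.6 = 500.812.
Equity: weight = 298.012/500.812 = 0.5951; cost = 10.7715%.
Preferred: weight = 22.2/500.812 = 0.0443; cost = 5.8562%.
Subordinated notes: weight = 112/500.812 = 0.2236; after-tax cost = 7.92% × (1 − 28.5%) = 5.6628%.
Debentures: weight = 68.6/500.812 = 0.1370; after-tax cost = 7.11% × (1 − 28.5%) = 5.0837%.
WACC = 0.5951 × 10.7715% + 0.0443 × 5.8562% + 0.2236 × 5.6628% + 0.1370 × 5.0837% = 8.6320%.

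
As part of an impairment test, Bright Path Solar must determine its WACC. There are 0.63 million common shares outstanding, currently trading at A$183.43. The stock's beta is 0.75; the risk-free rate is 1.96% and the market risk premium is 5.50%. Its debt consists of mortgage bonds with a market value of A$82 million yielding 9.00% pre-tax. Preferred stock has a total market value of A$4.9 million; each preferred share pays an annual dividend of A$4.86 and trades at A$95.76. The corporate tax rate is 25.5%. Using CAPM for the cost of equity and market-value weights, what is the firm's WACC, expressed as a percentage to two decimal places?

Cost of equity via CAPM: Re = 1.96% + 0.75 × 5.5% = 6.0850%.
Cost of preferred: Rp = 4.86 / 95.76 = 5.0752%.
Market value of equity E = 183.43 × 0.63m = 115.5609m.
Total capital V = 115.5609 + 4.9 + 82 = 202.4609.
Equity: weight = 115.5609/202.4609 = 0.5708; cost = 6.085%.
Preferred: weight = 4.9/202.4609 = 0.0242; cost = 5.0752%.
Mortgage bonds: weight = 82/202.4609 = 0.4050; after-tax cost = 9% × (1 − 25.5%) = 6.7050%.
WACC = 0.5708 × 6.0850% + 0.0242 × 5.0752% + 0.4050 × 6.7050% = 6.3117%.

6.31%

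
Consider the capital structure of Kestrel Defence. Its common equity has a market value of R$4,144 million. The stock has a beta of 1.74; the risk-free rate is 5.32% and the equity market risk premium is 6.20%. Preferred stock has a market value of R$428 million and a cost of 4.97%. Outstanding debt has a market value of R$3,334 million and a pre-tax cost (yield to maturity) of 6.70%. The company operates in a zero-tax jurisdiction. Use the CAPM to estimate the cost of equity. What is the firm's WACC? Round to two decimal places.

Cost of equity via CAPM: Re = 5.32% + 1.74 × 6.2% = 16.1080%.
Total capital V = 4144 + 428 + 3334 = 7906.
Equity: weight = 4144/7906 = 0.5242; cost = 16.108%.
Preferred: weight = 428/7906 = 0.0541; cost = 4.97%.
Debt: weight = 3334/7906 = 0.4217; after-tax cost = 6.7% × (1 − 0%) = 6.7000%.
WACC = 0.5242 × 16.1080% + 0.0541 × 4.9700% + 0.4217 × 6.7000% = 11.5376%.

11.54%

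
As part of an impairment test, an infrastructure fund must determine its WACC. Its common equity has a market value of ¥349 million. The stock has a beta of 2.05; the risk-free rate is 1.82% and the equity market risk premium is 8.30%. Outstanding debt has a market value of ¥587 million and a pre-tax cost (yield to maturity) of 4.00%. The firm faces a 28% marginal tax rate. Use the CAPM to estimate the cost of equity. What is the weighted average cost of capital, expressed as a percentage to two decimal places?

Cost of equity via CAPM: Re = 1.82% + 2.05 × 8.3% = 18.8350%.
Total capital V = 349 + 587 = 936.
Equity: weight = 349/936 = 0.3729; cost = 18.835%.
Debt: weight = 587/936 = 0.6271; after-tax cost = 4% × (1 − 28%) = 2.8800%.
WACC = 0.3729 × 18.8350% + 0.6271 × 2.8800% = 8.8290%.

8.83%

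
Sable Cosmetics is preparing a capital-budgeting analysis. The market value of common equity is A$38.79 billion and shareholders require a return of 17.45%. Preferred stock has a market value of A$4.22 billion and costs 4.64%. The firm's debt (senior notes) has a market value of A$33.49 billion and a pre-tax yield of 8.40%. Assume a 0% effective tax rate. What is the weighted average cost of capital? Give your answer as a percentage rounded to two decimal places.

Total capital V = 38.79 + 4.22 + 33.49 = 76.5.
Equity: weight = 38.79/76.5 = 0.5071; cost = 17.45%.
Preferred: weight = 4.22/76.5 = 0.0552; cost = 4.64%.
Senior notes: weight = 33.49/76.5 = 0.4378; after-tax cost = 8.4% × (1 − 0%) = 8.4000%.
WACC = 0.5071 × 17.4500% + 0.0552 × 4.6400% + 0.4378 × 8.4000% = 12.7815%.

12.78%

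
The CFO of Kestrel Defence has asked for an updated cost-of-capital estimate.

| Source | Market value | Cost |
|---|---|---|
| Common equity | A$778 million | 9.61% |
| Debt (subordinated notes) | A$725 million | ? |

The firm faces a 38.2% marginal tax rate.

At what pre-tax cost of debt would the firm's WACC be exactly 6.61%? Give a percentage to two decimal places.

5.49%

Total capital V = 778 + 725 = 1503.
Equity weight = 778/1503 = 0.5176.
Subordinated notes weight = 725/1503 = 0.4824.
Equity contribution = 0.5176 × 9.61% = 4.9744%.
Remaining for debt = 6.61% − 4.9744% = 1.6356%.
Rd × (1 − 38.2%) × 0.4824 = 1.6356%  ⇒  Rd = 5.4866%.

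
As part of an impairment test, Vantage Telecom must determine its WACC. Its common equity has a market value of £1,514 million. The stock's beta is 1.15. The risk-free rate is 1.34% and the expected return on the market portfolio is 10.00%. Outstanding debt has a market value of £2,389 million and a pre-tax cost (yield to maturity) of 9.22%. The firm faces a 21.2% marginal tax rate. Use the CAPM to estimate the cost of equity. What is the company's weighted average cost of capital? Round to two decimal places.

8.83%

Market risk premium = 10.0% − 1.34% = 8.66%.
Cost of equity via CAPM: Re = 1.34% + 1.15 × 8.66% = 11.2990%.
Total capital V = 1514 + 2389 = 3903.
Equity: weight = 1514/3903 = 0.3879; cost = 11.299%.
Debt: weight = 2389/3903 = 0.6121; after-tax cost = 9.22% × (1 − 21.2%) = 7.2654%.
WACC = 0.3879 × 11.2990% + 0.6121 × 7.2654% = 8.8300%.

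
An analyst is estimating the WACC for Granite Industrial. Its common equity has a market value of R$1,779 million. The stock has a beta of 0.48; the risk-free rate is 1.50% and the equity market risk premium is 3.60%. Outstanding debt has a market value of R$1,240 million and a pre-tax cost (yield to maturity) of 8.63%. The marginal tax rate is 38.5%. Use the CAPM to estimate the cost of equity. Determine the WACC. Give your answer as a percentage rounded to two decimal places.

4.08%

Cost of equity via CAPM: Re = 1.5% + 0.48 × 3.6% = 3.2280%.
Total capital V = 1779 + 1240 = 3019.
Equity: weight = 1779/3019 = 0.5893; cost = 3.228%.
Debt: weight = 1240/3019 = 0.4107; after-tax cost = 8.63% × (1 − 38.5%) = 5.3075%.
WACC = 0.5893 × 3.2280% + 0.4107 × 5.3075% = 4.0821%.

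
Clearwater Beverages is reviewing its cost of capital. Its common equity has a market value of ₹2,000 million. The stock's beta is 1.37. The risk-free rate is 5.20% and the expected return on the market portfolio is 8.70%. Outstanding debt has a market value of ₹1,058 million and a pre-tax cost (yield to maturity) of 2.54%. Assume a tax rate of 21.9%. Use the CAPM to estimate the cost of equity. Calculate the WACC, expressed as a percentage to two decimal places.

7.22%

Market risk premium = 8.7% − 5.2% = 3.5%.
Cost of equity via CAPM: Re = 5.2% + 1.37 × 3.5% = 9.9950%.
Total capital V = 2000 + 1058 = 3058.
Equity: weight = 2000/3058 = 0.6540; cost = 9.995%.
Debt: weight = 1058/3058 = 0.3460; after-tax cost = 2.54% × (1 − 21.9%) = 1.9837%.
WACC = 0.6540 × 9.9950% + 0.3460 × 1.9837% = 7.2233%.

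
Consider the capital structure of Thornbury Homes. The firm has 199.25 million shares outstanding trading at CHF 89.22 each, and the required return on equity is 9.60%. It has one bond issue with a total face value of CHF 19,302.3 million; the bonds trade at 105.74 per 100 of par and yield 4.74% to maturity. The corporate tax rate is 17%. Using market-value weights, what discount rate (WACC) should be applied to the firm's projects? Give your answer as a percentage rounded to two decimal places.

6.57%

Market value of equity E = 89.22 × 199.25m = 17777.085m. Market value of debt D = 19302.3m × 105.74/100 = 20410.25202m.
Total capital V = 17777.085 + 20410.25202 = 38187.33702.
Equity: weight = 17777.085/38187.33702 = 0.4655; cost = 9.6%.
Bonds outstanding: weight = 20410.25202/38187.33702 = 0.5345; after-tax cost = 4.74% × (1 − 17%) = 3.9342%.
WACC = 0.4655 × 9.6000% + 0.5345 × 3.9342% = 6.5718%.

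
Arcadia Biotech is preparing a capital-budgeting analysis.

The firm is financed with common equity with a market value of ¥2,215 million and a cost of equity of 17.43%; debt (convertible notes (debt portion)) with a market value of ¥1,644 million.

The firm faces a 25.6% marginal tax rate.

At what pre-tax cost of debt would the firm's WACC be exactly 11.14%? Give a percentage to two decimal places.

3.58%

Total capital V = 2215 + 1644 = 3859.
Equity weight = 2215/3859 = 0.5740.
Convertible notes (debt portion) weight = 1644/3859 = 0.4260.
Equity contribution = 0.5740 × 17.43% = 10.0045%.
Remaining for debt = 11.14% − 10.0045% = 1.1355%.
Rd × (1 − 25.6%) × 0.4260 = 1.1355%  ⇒  Rd = 3.5824%.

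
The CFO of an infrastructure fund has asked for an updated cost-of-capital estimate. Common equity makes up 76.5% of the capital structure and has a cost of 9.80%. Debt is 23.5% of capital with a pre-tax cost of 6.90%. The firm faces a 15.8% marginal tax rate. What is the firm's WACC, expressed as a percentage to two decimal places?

8.86%

After-tax cost of debt = 6.9% × (1 − 15.8%) = 5.8098%.
WACC = 0.765 × 9.8000% + 0.235 × 5.8098% = 8.8623%.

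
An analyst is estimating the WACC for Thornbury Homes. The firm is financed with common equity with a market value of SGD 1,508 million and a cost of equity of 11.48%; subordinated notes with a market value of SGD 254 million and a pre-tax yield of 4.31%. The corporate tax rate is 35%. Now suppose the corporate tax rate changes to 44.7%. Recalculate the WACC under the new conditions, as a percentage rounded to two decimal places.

10.17%

After the change:
Total capital V = 1508 + 254 = 1762.
Equity: weight = 1508/1762 = 0.8558; cost = 11.48%.
Subordinated notes: weight = 254/1762 = 0.1442; after-tax cost = 4.31% × (1 − 44.7%) = 2.3834%.
WACC = 0.8558 × 11.4800% + 0.1442 × 2.3834% = 10.1687%.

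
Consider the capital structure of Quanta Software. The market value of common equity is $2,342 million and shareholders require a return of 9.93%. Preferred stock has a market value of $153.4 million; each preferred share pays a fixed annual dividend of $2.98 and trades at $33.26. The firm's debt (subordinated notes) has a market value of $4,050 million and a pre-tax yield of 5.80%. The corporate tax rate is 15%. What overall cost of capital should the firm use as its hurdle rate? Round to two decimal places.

6.81%

Cost of preferred: Rp = 2.98 / 33.26 = 8.9597%.
Total capital V = 2342 + 153.4 + 4050 = 6545.4.
Equity: weight = 2342/6545.4 = 0.3578; cost = 9.93%.
Preferred: weight = 153.4/6545.4 = 0.0234; cost = 8.9597%.
Subordinated notes: weight = 4050/6545.4 = 0.6188; after-tax cost = 5.8% × (1 − 15%) = 4.9300%.
WACC = 0.3578 × 9.9300% + 0.0234 × 8.9597% + 0.6188 × 4.9300% = 6.8135%.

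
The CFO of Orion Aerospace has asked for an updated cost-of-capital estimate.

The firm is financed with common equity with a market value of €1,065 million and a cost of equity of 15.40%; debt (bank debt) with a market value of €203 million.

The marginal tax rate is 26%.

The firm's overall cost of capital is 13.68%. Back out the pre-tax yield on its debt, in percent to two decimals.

Total capital V = 1065 + 203 = 1268.
Equity weight = 1065/1268 = 0.8399.
Bank debt weight = 203/1268 = 0.1601.
Equity contribution = 0.8399 × 15.4% = 12.9345%.
Remaining for debt = 13.68% − 12.9345% = 0.7455%.
Rd × (1 − 26%) × 0.1601 = 0.7455%  ⇒  Rd = 6.2924%.

6.29%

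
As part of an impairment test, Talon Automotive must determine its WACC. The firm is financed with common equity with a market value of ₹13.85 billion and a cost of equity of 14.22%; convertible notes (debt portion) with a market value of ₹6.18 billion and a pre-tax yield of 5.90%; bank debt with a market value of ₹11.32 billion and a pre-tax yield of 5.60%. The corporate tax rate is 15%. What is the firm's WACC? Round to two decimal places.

8.99%

Total capital V = 13.85 + 6.18 + 11.32 = 31.35.
Equity: weight = 13.85/31.35 = 0.4418; cost = 14.22%.
Convertible notes (debt portion): weight = 6.18/31.35 = 0.1971; after-tax cost = 5.9% × (1 − 15%) = 5.0150%.
Bank debt: weight = 11.32/31.35 = 0.3611; after-tax cost = 5.6% × (1 − 15%) = 4.7600%.
WACC = 0.4418 × 14.2200% + 0.1971 × 5.0150% + 0.3611 × 4.7600% = 8.9896%.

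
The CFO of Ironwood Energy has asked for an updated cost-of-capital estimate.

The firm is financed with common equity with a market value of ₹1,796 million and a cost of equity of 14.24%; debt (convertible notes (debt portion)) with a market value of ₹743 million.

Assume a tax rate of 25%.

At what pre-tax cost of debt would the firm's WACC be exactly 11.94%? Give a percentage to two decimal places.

8.51%

Total capital V = 1796 + 743 = 2539.
Equity weight = 1796/2539 = 0.7074.
Convertible notes (debt portion) weight = 743/2539 = 0.2926.
Equity contribution = 0.7074 × 14.24% = 10.0729%.
Remaining for debt = 11.94% − 10.0729% = 1.8671%.
Rd × (1 − 25%) × 0.2926 = 1.8671%  ⇒  Rd = 8.5072%.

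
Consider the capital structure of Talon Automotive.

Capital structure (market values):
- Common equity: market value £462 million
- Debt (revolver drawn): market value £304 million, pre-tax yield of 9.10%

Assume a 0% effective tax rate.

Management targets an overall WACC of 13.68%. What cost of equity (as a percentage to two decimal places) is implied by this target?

16.69%

Total capital V = 462 + 304 = 766.
Equity weight = 462/766 = 0.6031.
Revolver drawn weight = 304/766 = 0.3969.
Debt contribution = 0.3969 × 9.1% × (1 − 0%) = 3.6115%.
Required equity contribution = 13.68% − 3.6115% = 10.0685%.
Re = 10.0685% / 0.6031 = 16.6937%.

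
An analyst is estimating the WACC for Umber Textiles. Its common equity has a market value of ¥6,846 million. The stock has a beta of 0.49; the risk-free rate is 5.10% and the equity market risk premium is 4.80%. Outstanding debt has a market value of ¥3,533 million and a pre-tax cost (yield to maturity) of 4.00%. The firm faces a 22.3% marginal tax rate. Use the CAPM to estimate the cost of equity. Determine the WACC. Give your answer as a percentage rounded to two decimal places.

Cost of equity via CAPM: Re = 5.1% + 0.49 × 4.8% = 7.4520%.
Total capital V = 6846 + 3533 = 10379.
Equity: weight = 6846/10379 = 0.6596; cost = 7.452%.
Debt: weight = 3533/10379 = 0.3404; after-tax cost = 4% × (1 − 22.3%) = 3.1080%.
WACC = 0.6596 × 7.4520% + 0.3404 × 3.1080% = 5.9733%.

5.97%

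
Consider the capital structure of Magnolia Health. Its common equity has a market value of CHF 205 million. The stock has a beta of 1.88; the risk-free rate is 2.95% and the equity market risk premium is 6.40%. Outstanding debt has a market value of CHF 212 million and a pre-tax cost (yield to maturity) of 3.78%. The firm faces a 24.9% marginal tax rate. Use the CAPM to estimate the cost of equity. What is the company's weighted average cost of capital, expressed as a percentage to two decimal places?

Cost of equity via CAPM: Re = 2.95% + 1.88 × 6.4% = 14.9820%.
Total capital V = 205 + 212 = 417.
Equity: weight = 205/417 = 0.4916; cost = 14.982%.
Debt: weight = 212/417 = 0.5084; after-tax cost = 3.78% × (1 − 24.9%) = 2.8388%.
WACC = 0.4916 × 14.9820% + 0.5084 × 2.8388% = 8.8085%.

8.81%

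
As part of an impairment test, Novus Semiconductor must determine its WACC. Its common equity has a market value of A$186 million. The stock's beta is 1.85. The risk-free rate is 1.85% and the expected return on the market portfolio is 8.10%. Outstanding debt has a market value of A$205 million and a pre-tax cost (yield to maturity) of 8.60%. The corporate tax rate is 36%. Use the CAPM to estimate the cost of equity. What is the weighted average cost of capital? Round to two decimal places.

Market risk premium = 8.1% − 1.85% = 6.25%.
Cost of equity via CAPM: Re = 1.85% + 1.85 × 6.25% = 13.4125%.
Total capital V = 186 + 205 = 391.
Equity: weight = 186/391 = 0.4757; cost = 13.4125%.
Debt: weight = 205/391 = 0.5243; after-tax cost = 8.6% × (1 − 36%) = 5.5040%.
WACC = 0.4757 × 13.4125% + 0.5243 × 5.5040% = 9.2661%.

9.27%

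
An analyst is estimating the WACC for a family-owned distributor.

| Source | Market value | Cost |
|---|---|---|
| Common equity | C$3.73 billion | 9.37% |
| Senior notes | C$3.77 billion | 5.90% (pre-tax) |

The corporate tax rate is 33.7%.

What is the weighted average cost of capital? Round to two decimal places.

Total capital V = 3.73 + 3.77 = 7.5.
Equity: weight = 3.73/7.5 = 0.4973; cost = 9.37%.
Senior notes: weight = 3.77/7.5 = 0.5027; after-tax cost = 5.9% × (1 − 33.7%) = 3.9117%.
WACC = 0.4973 × 9.3700% + 0.5027 × 3.9117% = 6.6263%.

6.63%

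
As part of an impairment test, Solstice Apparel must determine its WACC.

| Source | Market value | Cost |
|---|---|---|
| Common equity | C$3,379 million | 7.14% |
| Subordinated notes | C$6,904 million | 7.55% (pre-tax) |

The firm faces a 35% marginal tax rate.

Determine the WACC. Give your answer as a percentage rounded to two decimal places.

Total capital V = 3379 + 6904 = 10283.
Equity: weight = 3379/10283 = 0.3286; cost = 7.14%.
Subordinated notes: weight = 6904/10283 = 0.6714; after-tax cost = 7.55% × (1 − 35%) = 4.9075%.
WACC = 0.3286 × 7.1400% + 0.6714 × 4.9075% = 5.6411%.

5.64%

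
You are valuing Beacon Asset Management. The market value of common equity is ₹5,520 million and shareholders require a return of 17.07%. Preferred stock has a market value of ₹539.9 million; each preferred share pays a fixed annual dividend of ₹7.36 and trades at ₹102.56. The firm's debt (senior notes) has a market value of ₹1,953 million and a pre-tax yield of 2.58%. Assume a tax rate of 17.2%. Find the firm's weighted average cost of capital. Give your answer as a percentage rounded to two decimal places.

12.76%

Cost of preferred: Rp = 7.36 / 102.56 = 7.1763%.
Total capital V = 5520 + 539.9 + 1953 = 8012.9.
Equity: weight = 5520/8012.9 = 0.6889; cost = 17.07%.
Preferred: weight = 539.9/8012.9 = 0.0674; cost = 7.1763%.
Senior notes: weight = 1953/8012.9 = 0.2437; after-tax cost = 2.58% × (1 − 17.2%) = 2.1362%.
WACC = 0.6889 × 17.0700% + 0.0674 × 7.1763% + 0.2437 × 2.1362% = 12.7635%.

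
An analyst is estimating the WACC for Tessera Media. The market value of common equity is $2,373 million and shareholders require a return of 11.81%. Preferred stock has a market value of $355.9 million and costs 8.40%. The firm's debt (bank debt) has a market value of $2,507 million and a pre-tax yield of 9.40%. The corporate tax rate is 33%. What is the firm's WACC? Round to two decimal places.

8.94%

Total capital V = 2373 + 355.9 + 2507 = 5235.9.
Equity: weight = 2373/5235.9 = 0.4532; cost = 11.81%.
Preferred: weight = 355.9/5235.9 = 0.0680; cost = 8.4%.
Bank debt: weight = 2507/5235.9 = 0.4788; after-tax cost = 9.4% × (1 − 33%) = 6.2980%.
WACC = 0.4532 × 11.8100% + 0.0680 × 8.4000% + 0.4788 × 6.2980% = 8.9390%.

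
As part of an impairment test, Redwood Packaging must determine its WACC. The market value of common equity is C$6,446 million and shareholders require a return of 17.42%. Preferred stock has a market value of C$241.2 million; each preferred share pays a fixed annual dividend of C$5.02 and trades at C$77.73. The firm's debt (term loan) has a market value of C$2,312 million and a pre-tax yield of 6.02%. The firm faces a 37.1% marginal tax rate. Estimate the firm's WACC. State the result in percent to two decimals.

Cost of preferred: Rp = 5.02 / 77.73 = 6.4583%.
Total capital V = 6446 + 241.2 + 2312 = 8999.2.
Equity: weight = 6446/8999.2 = 0.7163; cost = 17.42%.
Preferred: weight = 241.2/8999.2 = 0.0268; cost = 6.4583%.
Term loan: weight = 2312/8999.2 = 0.2569; after-tax cost = 6.02% × (1 − 37.1%) = 3.7866%.
WACC = 0.7163 × 17.4200% + 0.0268 × 6.4583% + 0.2569 × 3.7866% = 13.6236%.

13.62%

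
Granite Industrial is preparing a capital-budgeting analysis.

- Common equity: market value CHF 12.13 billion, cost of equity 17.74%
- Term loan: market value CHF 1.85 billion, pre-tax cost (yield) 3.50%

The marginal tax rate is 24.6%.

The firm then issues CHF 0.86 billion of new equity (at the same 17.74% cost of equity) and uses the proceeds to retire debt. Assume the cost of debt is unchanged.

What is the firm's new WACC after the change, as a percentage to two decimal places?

16.67%

After the change:
Total capital V = 12.99 + 0.99 = 13.98.
Equity: weight = 12.99/13.98 = 0.9292; cost = 17.74%.
Term loan: weight = 0.99/13.98 = 0.0708; after-tax cost = 3.5% × (1 − 24.6%) = 2.6390%.
WACC = 0.9292 × 17.7400% + 0.0708 × 2.6390% = 16.6706%.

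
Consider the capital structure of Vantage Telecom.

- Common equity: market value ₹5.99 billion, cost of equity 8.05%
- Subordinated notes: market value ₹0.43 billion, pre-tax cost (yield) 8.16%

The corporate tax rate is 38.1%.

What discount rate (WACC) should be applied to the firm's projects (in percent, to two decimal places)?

Total capital V = 5.99 + 0.43 = 6.42.
Equity: weight = 5.99/6.42 = 0.9330; cost = 8.05%.
Subordinated notes: weight = 0.43/6.42 = 0.0670; after-tax cost = 8.16% × (1 − 38.1%) = 5.0510%.
WACC = 0.9330 × 8.0500% + 0.0670 × 5.0510% = 7.8491%.

7.85%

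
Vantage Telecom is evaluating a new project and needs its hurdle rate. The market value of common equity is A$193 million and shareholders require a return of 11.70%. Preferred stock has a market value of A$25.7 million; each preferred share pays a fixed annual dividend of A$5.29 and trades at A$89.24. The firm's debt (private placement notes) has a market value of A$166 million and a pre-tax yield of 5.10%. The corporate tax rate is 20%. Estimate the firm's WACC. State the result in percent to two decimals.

8.03%

Cost of preferred: Rp = 5.29 / 89.24 = 5.9278%.
Total capital V = 193 + 25.7 + 166 = 384.7.
Equity: weight = 193/384.7 = 0.5017; cost = 11.7%.
Preferred: weight = 25.7/384.7 = 0.0668; cost = 5.9278%.
Private placement notes: weight = 166/384.7 = 0.4315; after-tax cost = 5.1% × (1 − 20%) = 4.0800%.
WACC = 0.5017 × 11.7000% + 0.0668 × 5.9278% + 0.4315 × 4.0800% = 8.0263%.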